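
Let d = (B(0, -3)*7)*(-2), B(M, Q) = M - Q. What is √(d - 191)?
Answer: I*√233 ≈ 15.264*I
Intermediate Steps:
d = -42 (d = ((0 - 1*(-3))*7)*(-2) = ((0 + 3)*7)*(-2) = (3*7)*(-2) = 21*(-2) = -42)
√(d - 191) = √(-42 - 191) = √(-233) = I*√233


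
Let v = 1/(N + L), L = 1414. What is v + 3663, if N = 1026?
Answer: 8937721/2440 ≈ 3663.0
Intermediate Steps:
v = 1/2440 (v = 1/(1026 + 1414) = 1/2440 ≈ 0.00040984)
v + 3663 = 1/2440 + 3663 = 8937721/2440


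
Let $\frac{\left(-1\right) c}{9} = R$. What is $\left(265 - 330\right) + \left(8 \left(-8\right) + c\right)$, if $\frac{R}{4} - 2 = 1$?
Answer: $-237$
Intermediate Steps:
$R = 12$ ($R = 8 + 4 \cdot 1 = 8 + 4 = 12$)
$c = -108$ ($c = \left(-9\right) 12 = -108$)
$\left(265 - 330\right) + \left(8 \left(-8\right) + c\right) = \left(265 - 330\right) + \left(8 \left(-8\right) - 108\right) = -65 - 172 = -237$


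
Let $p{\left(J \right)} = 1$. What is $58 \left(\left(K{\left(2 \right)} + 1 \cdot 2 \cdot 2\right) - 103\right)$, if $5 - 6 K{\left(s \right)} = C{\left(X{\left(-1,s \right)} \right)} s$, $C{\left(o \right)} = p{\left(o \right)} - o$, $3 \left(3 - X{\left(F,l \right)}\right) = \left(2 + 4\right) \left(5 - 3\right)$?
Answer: $- \frac{17197}{3} \approx -5732.3$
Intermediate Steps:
$X{\left(F,l \right)} = -1$ ($X{\left(F,l \right)} = 3 - \frac{\left(2 + 4\right) \left(5 - 3\right)}{3} = 3 - \frac{6 \cdot 2}{3} = 3 - 4 = -1$)
$C{\left(o \right)} = 1 - o$
$K{\left(s \right)} = \frac{5}{6} - \frac{s}{3}$ ($K{\left(s \right)} = \frac{5}{6} - \frac{\left(1 - -1\right) s}{6} = \frac{5}{6} - \frac{\left(1 + 1\right) s}{6} = \frac{5}{6} - \frac{2 s}{6} = \frac{5}{6} - \frac{s}{3}$)
$58 \left(\left(K{\left(2 \right)} + 1 \cdot 2 \cdot 2\right) - 103\right) = 58 \left(\left(\left(\frac{5}{6} - \frac{2}{3}\right) + 1 \cdot 2 \cdot 2\right) - 103\right) = 58 \left(\left(\left(\frac{5}{6} - \frac{2}{3}\right) + 2 \cdot 2\right) - 103\right) = 58 \left(\left(\frac{1}{6} + 4\right) - 103\right) = 58 \left(\frac{25}{6} - 103\right) = 58 \left(- \frac{593}{6}\right) = - \frac{17197}{3}$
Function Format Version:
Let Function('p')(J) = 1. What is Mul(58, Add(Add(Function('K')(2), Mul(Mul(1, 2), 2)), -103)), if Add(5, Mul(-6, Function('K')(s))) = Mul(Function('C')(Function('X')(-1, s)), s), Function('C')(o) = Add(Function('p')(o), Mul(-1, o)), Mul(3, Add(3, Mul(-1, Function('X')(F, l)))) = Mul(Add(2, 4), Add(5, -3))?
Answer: Rational(-17197, 3) ≈ -5732.3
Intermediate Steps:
Function('X')(F, l) = -1 (Function('X')(F, l) = Add(3, Mul(Rational(-1, 3), Mul(Add(2, 4), Add(5, -3)))) = Add(3, Mul(Rational(-1, 3), Mul(6, 2))) = Add(3, Mul(Rational(-1, 3), 12)) = Add(3, -4) = -1)
Function('C')(o) = Add(1, Mul(-1, o))
Function('K')(s) = Add(Rational(5, 6), Mul(Rational(-1, 3), s)) (Function('K')(s) = Add(Rational(5, 6), Mul(Rational(-1, 6), Mul(Add(1, Mul(-1, -1)), s))) = Add(Rational(5, 6), Mul(Rational(-1, 6), Mul(Add(1, 1), s))) = Add(Rational(5, 6), Mul(Rational(-1, 6), Mul(2, s))) = Add(Rational(5, 6), Mul(Rational(-1, 3), s)))
Mul(58, Add(Add(Function('K')(2), Mul(Mul(1, 2), 2)), -103)) = Mul(58, Add(Add(Add(Rational(5, 6), Mul(Rational(-1, 3), 2)), Mul(Mul(1, 2), 2)), -103)) = Mul(58, Add(Add(Add(Rational(5, 6), Rational(-2, 3)), Mul(2, 2)), -103)) = Mul(58, Add(Add(Rational(1, 6), 4), -103)) = Mul(58, Add(Rational(25, 6), -103)) = Mul(58, Rational(-593, 6)) = Rational(-17197, 3)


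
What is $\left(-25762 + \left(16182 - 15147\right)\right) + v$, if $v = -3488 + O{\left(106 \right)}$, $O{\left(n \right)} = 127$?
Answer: $-28088$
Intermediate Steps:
$v = -3361$ ($v = -3488 + 127 = -3361$)
$\left(-25762 + \left(16182 - 15147\right)\right) + v = \left(-25762 + \left(16182 - 15147\right)\right) - 3361 = \left(-25762 + 1035\right) - 3361 = -24727 - 3361 = -28088$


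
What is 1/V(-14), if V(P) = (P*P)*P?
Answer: -1/2744 ≈ -0.00036443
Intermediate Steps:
V(P) = P³ (V(P) = P²*P = P³)
1/V(-14) = 1/((-14)³) = 1/(-2744) = -1/2744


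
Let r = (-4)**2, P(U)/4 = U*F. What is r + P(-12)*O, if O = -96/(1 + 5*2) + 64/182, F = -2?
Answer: -788848/1001 ≈ -788.06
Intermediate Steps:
P(U) = -8*U (P(U) = 4*(U*(-2)) = 4*(-2*U) = -8*U)
O = -8384/1001 (O = -96/(1 + 10) + 64*(1/182) = -96/11 + 32/91 = -8384/1001 ≈ -8.3756)
r = 16
r + P(-12)*O = 16 - 8*(-12)*(-8384/1001) = 16 + 96*(-8384/1001) = 16 - 804864/1001 = -788848/1001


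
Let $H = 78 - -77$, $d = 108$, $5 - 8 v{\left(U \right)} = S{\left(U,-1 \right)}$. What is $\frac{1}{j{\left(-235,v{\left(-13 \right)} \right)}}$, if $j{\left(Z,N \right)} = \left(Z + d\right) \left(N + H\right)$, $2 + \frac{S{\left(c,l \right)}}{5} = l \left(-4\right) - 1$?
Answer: $- \frac{1}{19685} \approx -5.08 \cdot 10^{-5}$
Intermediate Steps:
$S{\left(c,l \right)} = -15 - 20 l$ ($S{\left(c,l \right)} = -10 + 5 \left(l \left(-4\right) - 1\right) = -10 + 5 \left(- 4 l - 1\right) = -10 + 5 \left(-1 - 4 l\right) = -10 - \left(5 + 20 l\right) = -15 - 20 l$)
$v{\left(U \right)} = 0$ ($v{\left(U \right)} = \frac{5}{8} - \frac{-15 - -20}{8} = \frac{5}{8} - \frac{-15 + 20}{8} = \frac{5}{8} - \frac{5}{8} = 0$)
$H = 155$ ($H = 78 + 77 = 155$)
$j{\left(Z,N \right)} = \left(108 + Z\right) \left(155 + N\right)$ ($j{\left(Z,N \right)} = \left(Z + 108\right) \left(N + 155\right) = \left(108 + Z\right) \left(155 + N\right)$)
$\frac{1}{j{\left(-235,v{\left(-13 \right)} \right)}} = \frac{1}{16740 + 108 \cdot 0 + 155 \left(-235\right) + 0 \left(-235\right)} = \frac{1}{16740 + 0 - 36425 + 0} = \frac{1}{-19685} = - \frac{1}{19685}$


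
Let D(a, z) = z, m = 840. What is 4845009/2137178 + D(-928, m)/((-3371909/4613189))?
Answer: -8265396144687099/7206369732802 ≈ -1147.0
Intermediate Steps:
4845009/2137178 + D(-928, m)/((-3371909/4613189)) = 4845009/2137178 + 840/((-3371909/4613189)) = 4845009*(1/2137178) + 840/((-3371909*1/4613189)) = 4845009/2137178 + 840/(-3371909/4613189) = 4845009/2137178 + 840*(-4613189/3371909) = 4845009/2137178 - 3875078760/3371909 = -8265396144687099/7206369732802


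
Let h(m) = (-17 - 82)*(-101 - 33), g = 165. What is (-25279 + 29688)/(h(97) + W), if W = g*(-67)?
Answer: 4409/2211 ≈ 1.9941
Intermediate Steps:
h(m) = 13266 (h(m) = -99*(-134) = 13266)
W = -11055 (W = 165*(-67) = -11055)
(-25279 + 29688)/(h(97) + W) = (-25279 + 29688)/(13266 - 11055) = 4409/2211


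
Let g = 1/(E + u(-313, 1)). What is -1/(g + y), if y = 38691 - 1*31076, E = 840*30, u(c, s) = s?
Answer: -25201/191905616 ≈ -0.00013132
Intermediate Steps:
E = 25200
g = 1/25201 (g = 1/(25200 + 1) = 1/25201 ≈ 3.9681e-5)
y = 7615 (y = 38691 - 31076 = 7615)
-1/(g + y) = -1/(1/25201 + 7615) = -1/191905616/25201 = -1*25201/191905616 = -25201/191905616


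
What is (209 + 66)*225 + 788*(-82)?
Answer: -2741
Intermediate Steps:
(209 + 66)*225 + 788*(-82) = 275*225 - 64616 = 61875 - 64616 = -2741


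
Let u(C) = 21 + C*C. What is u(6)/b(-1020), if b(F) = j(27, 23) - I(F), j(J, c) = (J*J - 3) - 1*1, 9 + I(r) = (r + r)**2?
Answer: -57/4160866 ≈ -1.3699e-5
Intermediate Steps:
u(C) = 21 + C**2
I(r) = -9 + 4*r**2 (I(r) = -9 + (r + r)**2 = -9 + (2*r)**2 = -9 + 4*r**2)
j(J, c) = -4 + J**2 (j(J, c) = (J**2 - 3) - 1 = (-3 + J**2) - 1 = -4 + J**2)
b(F) = 734 - 4*F**2 (b(F) = (-4 + 27**2) - (-9 + 4*F**2) = (-4 + 729) + (9 - 4*F**2) = 725 + (9 - 4*F**2) = 734 - 4*F**2)
u(6)/b(-1020) = (21 + 6**2)/(734 - 4*(-1020)**2) = (21 + 36)/(734 - 4*1040400) = 57/(734 - 4161600) = 57/(-4160866) = 57*(-1/4160866) = -57/4160866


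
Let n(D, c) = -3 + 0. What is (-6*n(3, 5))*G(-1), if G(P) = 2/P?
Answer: -36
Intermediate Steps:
n(D, c) = -3
(-6*n(3, 5))*G(-1) = (-6*(-3))*(2/(-1)) = 18*(2*(-1)) = 18*(-2) = -36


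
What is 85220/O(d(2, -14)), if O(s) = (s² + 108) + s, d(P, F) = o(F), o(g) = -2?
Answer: 8522/11 ≈ 774.73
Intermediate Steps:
d(P, F) = -2
O(s) = 108 + s + s² (O(s) = (108 + s²) + s = 108 + s + s²)
85220/O(d(2, -14)) = 85220/(108 - 2 + (-2)²) = 85220/(108 - 2 + 4) = 85220/110 = 85220*(1/110) = 8522/11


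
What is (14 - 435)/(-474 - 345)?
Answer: 421/819 ≈ 0.51404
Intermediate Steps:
(14 - 435)/(-474 - 345) = -421/(-819) = -421*(-1/819) = 421/819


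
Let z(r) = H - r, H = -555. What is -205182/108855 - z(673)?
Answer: 14829862/12095 ≈ 1226.1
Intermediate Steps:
z(r) = -555 - r
-205182/108855 - z(673) = -205182/108855 - (-555 - 1*673) = -205182*1/108855 - (-555 - 673) = -22798/12095 - 1*(-1228) = -22798/12095 + 1228 = 14829862/12095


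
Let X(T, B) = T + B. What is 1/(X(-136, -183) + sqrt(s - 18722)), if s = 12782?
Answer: -29/9791 - 6*I*sqrt(165)/107701 ≈ -0.0029619 - 0.0007156*I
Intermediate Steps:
X(T, B) = B + T
1/(X(-136, -183) + sqrt(s - 18722)) = 1/((-183 - 136) + sqrt(12782 - 18722)) = 1/(-319 + sqrt(-5940)) = 1/(-319 + 6*I*sqrt(165))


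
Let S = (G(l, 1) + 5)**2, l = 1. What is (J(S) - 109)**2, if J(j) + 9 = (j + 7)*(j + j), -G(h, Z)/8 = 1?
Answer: 28900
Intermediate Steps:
G(h, Z) = -8 (G(h, Z) = -8*1 = -8)
S = 9 (S = (-8 + 5)**2 = (-3)**2 = 9)
J(j) = -9 + 2*j*(7 + j) (J(j) = -9 + (j + 7)*(j + j) = -9 + (7 + j)*(2*j) = -9 + 2*j*(7 + j))
(J(S) - 109)**2 = ((-9 + 2*9**2 + 14*9) - 109)**2 = ((-9 + 2*81 + 126) - 109)**2 = ((-9 + 162 + 126) - 109)**2 = (279 - 109)**2 = 170**2 = 28900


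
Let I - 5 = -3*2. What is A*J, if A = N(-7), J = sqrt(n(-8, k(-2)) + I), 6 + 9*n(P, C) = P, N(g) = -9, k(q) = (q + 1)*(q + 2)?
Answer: -3*I*sqrt(23) ≈ -14.387*I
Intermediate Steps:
k(q) = (1 + q)*(2 + q)
n(P, C) = -2/3 + P/9
I = -1 (I = 5 - 3*2 = 5 - 6 = -1)
J = I*sqrt(23)/3 (J = sqrt((-2/3 + (1/9)*(-8)) - 1) = sqrt((-2/3 - 8/9) - 1) = sqrt(-14/9 - 1) = sqrt(-23/9) = I*sqrt(23)/3 ≈ 1.5986*I)
A = -9
A*J = -3*I*sqrt(23)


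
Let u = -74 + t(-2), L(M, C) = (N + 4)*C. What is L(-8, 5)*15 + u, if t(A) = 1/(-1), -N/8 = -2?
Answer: 1425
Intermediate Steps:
N = 16 (N = -8*(-2) = 16)
t(A) = -1
L(M, C) = 20*C (L(M, C) = (16 + 4)*C = 20*C)
u = -75 (u = -74 - 1 = -75)
L(-8, 5)*15 + u = (20*5)*15 - 75 = 100*15 - 75 = 1500 - 75 = 1425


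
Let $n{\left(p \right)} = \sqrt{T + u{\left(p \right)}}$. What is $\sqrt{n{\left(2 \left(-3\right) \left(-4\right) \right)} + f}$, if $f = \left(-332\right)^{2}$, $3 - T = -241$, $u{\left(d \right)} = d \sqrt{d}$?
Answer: $\sqrt{110224 + 2 \sqrt{61 + 12 \sqrt{6}}} \approx 332.03$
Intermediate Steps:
$u{\left(d \right)} = d^{\frac{3}{2}}$
$T = 244$ ($T = 3 - -241 = 3 + 241 = 244$)
$f = 110224$
$n{\left(p \right)} = \sqrt{244 + p^{\frac{3}{2}}}$
$\sqrt{n{\left(2 \left(-3\right) \left(-4\right) \right)} + f} = \sqrt{\sqrt{244 + \left(2 \left(-3\right) \left(-4\right)\right)^{\frac{3}{2}}} + 110224} = \sqrt{\sqrt{244 + \left(\left(-6\right) \left(-4\right)\right)^{\frac{3}{2}}} + 110224} = \sqrt{\sqrt{244 + 24^{\frac{3}{2}}} + 110224} = \sqrt{\sqrt{244 + 48 \sqrt{6}} + 110224} = \sqrt{110224 + \sqrt{244 + 48 \sqrt{6}}}$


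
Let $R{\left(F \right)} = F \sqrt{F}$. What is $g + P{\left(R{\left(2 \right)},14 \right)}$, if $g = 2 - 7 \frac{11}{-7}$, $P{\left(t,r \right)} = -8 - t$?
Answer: $5 - 2 \sqrt{2} \approx 2.1716$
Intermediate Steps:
$R{\left(F \right)} = F^{\frac{3}{2}}$
$g = 13$ ($g = 2 - 7 \cdot 11 \left(- \frac{1}{7}\right) = 2 - -11 = 2 + 11 = 13$)
$g + P{\left(R{\left(2 \right)},14 \right)} = 13 - \left(8 + 2^{\frac{3}{2}}\right) = 13 - \left(8 + 2 \sqrt{2}\right) = 5 - 2 \sqrt{2}$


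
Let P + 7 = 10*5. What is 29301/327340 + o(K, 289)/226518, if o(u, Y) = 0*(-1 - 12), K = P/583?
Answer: 29301/327340 ≈ 0.089512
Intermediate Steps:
P = 43 (P = -7 + 10*5 = -7 + 50 = 43)
K = 43/583 ≈ 0.073756
o(u, Y) = 0 (o(u, Y) = 0*(-13) = 0)
29301/327340 + o(K, 289)/226518 = 29301/327340 + 0/226518 = 29301*(1/327340) + 0*(1/226518) = 29301/327340 + 0 = 29301/327340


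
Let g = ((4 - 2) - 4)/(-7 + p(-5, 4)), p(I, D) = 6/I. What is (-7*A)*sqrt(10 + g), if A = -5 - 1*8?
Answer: 182*sqrt(4305)/41 ≈ 291.26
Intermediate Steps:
A = -13 (A = -5 - 8 = -13)
g = 10/41 (g = ((4 - 2) - 4)/(-7 + 6/(-5)) = (2 - 4)/(-7 + 6*(-1/5)) = -2/(-7 - 6/5) = -2/(-41/5) = -2*(-5/41) = 10/41 ≈ 0.24390)
(-7*A)*sqrt(10 + g) = (-7*(-13))*sqrt(10 + 10/41) = 91*sqrt(420/41) = 91*(2*sqrt(4305)/41) = 182*sqrt(4305)/41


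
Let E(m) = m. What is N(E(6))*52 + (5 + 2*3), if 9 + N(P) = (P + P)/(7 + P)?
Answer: -409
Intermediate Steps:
N(P) = -9 + 2*P/(7 + P) (N(P) = -9 + (P + P)/(7 + P) = -9 + (2*P)/(7 + P) = -9 + 2*P/(7 + P))
N(E(6))*52 + (5 + 2*3) = (7*(-9 - 1*6)/(7 + 6))*52 + (5 + 2*3) = (7*(-9 - 6)/13)*52 + (5 + 6) = (7*(1/13)*(-15))*52 + 11 = -105/13*52 + 11 = -420 + 11 = -409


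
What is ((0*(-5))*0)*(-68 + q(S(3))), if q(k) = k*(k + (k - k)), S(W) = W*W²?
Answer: 0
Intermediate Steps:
S(W) = W³
q(k) = k² (q(k) = k*(k + 0) = k*k = k²)
((0*(-5))*0)*(-68 + q(S(3))) = ((0*(-5))*0)*(-68 + (3³)²) = (0*0)*(-68 + 27²) = 0*(-68 + 729) = 0*661 = 0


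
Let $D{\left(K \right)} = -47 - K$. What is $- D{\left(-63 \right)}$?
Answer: $-16$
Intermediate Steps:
$- D{\left(-63 \right)} = - (-47 - -63) = - (-47 + 63) = \left(-1\right) 16 = -16$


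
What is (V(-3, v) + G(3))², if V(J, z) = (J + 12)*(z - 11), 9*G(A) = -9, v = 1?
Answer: 8281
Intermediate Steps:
G(A) = -1 (G(A) = (⅑)*(-9) = -1)
V(J, z) = (-11 + z)*(12 + J) (V(J, z) = (12 + J)*(-11 + z) = (-11 + z)*(12 + J))
(V(-3, v) + G(3))² = ((-132 - 11*(-3) + 12*1 - 3*1) - 1)² = ((-132 + 33 + 12 - 3) - 1)² = (-90 - 1)² = (-91)² = 8281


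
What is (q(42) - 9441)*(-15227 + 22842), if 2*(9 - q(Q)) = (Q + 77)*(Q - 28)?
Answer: -78167975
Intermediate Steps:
q(Q) = 9 - (-28 + Q)*(77 + Q)/2 (q(Q) = 9 - (Q + 77)*(Q - 28)/2 = 9 - (77 + Q)*(-28 + Q)/2 = 9 - (-28 + Q)*(77 + Q)/2)
(q(42) - 9441)*(-15227 + 22842) = ((1087 - 49/2*42 - ½*42²) - 9441)*(-15227 + 22842) = ((1087 - 1029 - ½*1764) - 9441)*7615 = ((1087 - 1029 - 882) - 9441)*7615 = (-824 - 9441)*7615 = -10265*7615 = -78167975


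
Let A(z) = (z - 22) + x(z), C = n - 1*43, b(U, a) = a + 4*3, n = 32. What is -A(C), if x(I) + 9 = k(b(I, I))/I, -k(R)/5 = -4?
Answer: 482/11 ≈ 43.818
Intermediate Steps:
b(U, a) = 12 + a (b(U, a) = a + 12 = 12 + a)
k(R) = 20 (k(R) = -5*(-4) = 20)
C = -11 (C = 32 - 1*43 = 32 - 43 = -11)
x(I) = -9 + 20/I
A(z) = -31 + z + 20/z (A(z) = (z - 22) + (-9 + 20/z) = (-22 + z) + (-9 + 20/z) = -31 + z + 20/z)
-A(C) = -(-31 - 11 + 20/(-11)) = -(-31 - 11 + 20*(-1/11)) = -(-31 - 11 - 20/11) = -1*(-482/11) = 482/11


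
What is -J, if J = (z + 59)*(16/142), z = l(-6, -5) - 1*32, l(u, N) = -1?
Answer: -208/71 ≈ -2.9296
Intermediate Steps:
z = -33 (z = -1 - 1*32 = -1 - 32 = -33)
J = 208/71 (J = (-33 + 59)*(16/142) = 26*(16*(1/142)) = 26*(8/71) = 208/71 ≈ 2.9296)
-J = -1*208/71 = -208/71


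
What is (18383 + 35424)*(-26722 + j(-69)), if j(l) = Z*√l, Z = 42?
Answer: -1437830654 + 2259894*I*√69 ≈ -1.4378e+9 + 1.8772e+7*I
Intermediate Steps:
j(l) = 42*√l
(18383 + 35424)*(-26722 + j(-69)) = (18383 + 35424)*(-26722 + 42*√(-69)) = 53807*(-26722 + 42*(I*√69)) = 53807*(-26722 + 42*I*√69) = -1437830654 + 2259894*I*√69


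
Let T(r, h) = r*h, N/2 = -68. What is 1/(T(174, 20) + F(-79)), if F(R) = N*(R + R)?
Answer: 1/24968 ≈ 4.0051e-5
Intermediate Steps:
N = -136 (N = 2*(-68) = -136)
T(r, h) = h*r
F(R) = -272*R (F(R) = -136*(R + R) = -272*R)
1/(T(174, 20) + F(-79)) = 1/(20*174 - 272*(-79)) = 1/(3480 + 21488) = 1/24968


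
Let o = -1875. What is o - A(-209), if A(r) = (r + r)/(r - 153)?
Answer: -339584/181 ≈ -1876.2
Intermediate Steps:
A(r) = 2*r/(-153 + r) (A(r) = (2*r)/(-153 + r) = 2*r/(-153 + r))
o - A(-209) = -1875 - 2*(-209)/(-153 - 209) = -1875 - 2*(-209)/(-362) = -1875 - 2*(-209)*(-1)/362 = -1875 - 1*209/181 = -1875 - 209/181 = -339584/181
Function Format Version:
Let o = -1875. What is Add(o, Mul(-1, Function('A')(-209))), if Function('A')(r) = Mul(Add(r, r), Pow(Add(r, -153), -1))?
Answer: Rational(-339584, 181) ≈ -1876.2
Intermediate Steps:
Function('A')(r) = Mul(2, r, Pow(Add(-153, r), -1)) (Function('A')(r) = Mul(Mul(2, r), Pow(Add(-153, r), -1)) = Mul(2, r, Pow(Add(-153, r), -1)))
Add(o, Mul(-1, Function('A')(-209))) = Add(-1875, Mul(-1, Mul(2, -209, Pow(Add(-153, -209), -1)))) = Add(-1875, Mul(-1, Mul(2, -209, Pow(-362, -1)))) = Add(-1875, Mul(-1, Mul(2, -209, Rational(-1, 362)))) = Add(-1875, Mul(-1, Rational(209, 181))) = Add(-1875, Rational(-209, 181)) = Rational(-339584, 181)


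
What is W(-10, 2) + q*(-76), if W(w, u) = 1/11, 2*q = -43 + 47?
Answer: -1671/11 ≈ -151.91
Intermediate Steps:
q = 2 (q = (-43 + 47)/2 = (1/2)*4 = 2)
W(w, u) = 1/11 (W(w, u) = 1*(1/11) = 1/11)
W(-10, 2) + q*(-76) = 1/11 + 2*(-76) = 1/11 - 152 = -1671/11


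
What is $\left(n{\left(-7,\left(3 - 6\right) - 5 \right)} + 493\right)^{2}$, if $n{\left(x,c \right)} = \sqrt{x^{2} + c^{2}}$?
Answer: $\left(493 + \sqrt{113}\right)^{2} \approx 2.5364 \cdot 10^{5}$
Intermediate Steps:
$n{\left(x,c \right)} = \sqrt{c^{2} + x^{2}}$
$\left(n{\left(-7,\left(3 - 6\right) - 5 \right)} + 493\right)^{2} = \left(\sqrt{\left(\left(3 - 6\right) - 5\right)^{2} + \left(-7\right)^{2}} + 493\right)^{2} = \left(\sqrt{\left(-3 - 5\right)^{2} + 49} + 493\right)^{2} = \left(\sqrt{\left(-8\right)^{2} + 49} + 493\right)^{2} = \left(\sqrt{64 + 49} + 493\right)^{2} = \left(\sqrt{113} + 493\right)^{2} = \left(493 + \sqrt{113}\right)^{2}$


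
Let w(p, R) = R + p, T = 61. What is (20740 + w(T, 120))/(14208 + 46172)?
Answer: 20921/60380 ≈ 0.34649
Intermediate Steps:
(20740 + w(T, 120))/(14208 + 46172) = (20740 + (120 + 61))/(14208 + 46172) = (20740 + 181)/60380 = 20921*(1/60380) = 20921/60380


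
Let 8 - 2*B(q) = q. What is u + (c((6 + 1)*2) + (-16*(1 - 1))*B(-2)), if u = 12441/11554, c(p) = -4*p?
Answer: -634583/11554 ≈ -54.923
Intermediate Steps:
B(q) = 4 - q/2
u = 12441/11554 (u = 12441*(1/11554) = 12441/11554 ≈ 1.0768)
u + (c((6 + 1)*2) + (-16*(1 - 1))*B(-2)) = 12441/11554 + (-4*(6 + 1)*2 + (-16*(1 - 1))*(4 - 1/2*(-2))) = 12441/11554 + (-28*2 + (-16*0)*(4 + 1)) = 12441/11554 + (-4*14 + 0*5) = 12441/11554 + (-56 + 0) = 12441/11554 - 56 = -634583/11554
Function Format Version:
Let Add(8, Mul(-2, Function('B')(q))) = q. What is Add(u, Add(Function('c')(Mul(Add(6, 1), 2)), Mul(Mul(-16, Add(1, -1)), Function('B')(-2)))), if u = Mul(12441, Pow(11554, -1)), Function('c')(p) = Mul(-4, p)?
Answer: Rational(-634583, 11554) ≈ -54.923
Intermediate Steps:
Function('B')(q) = Add(4, Mul(Rational(-1, 2), q))
u = Rational(12441, 11554) (u = Mul(12441, Rational(1, 11554)) = Rational(12441, 11554) ≈ 1.0768)
Add(u, Add(Function('c')(Mul(Add(6, 1), 2)), Mul(Mul(-16, Add(1, -1)), Function('B')(-2)))) = Add(Rational(12441, 11554), Add(Mul(-4, Mul(Add(6, 1), 2)), Mul(Mul(-16, Add(1, -1)), Add(4, Mul(Rational(-1, 2), -2))))) = Add(Rational(12441, 11554), Add(Mul(-4, Mul(7, 2)), Mul(Mul(-16, 0), Add(4, 1)))) = Add(Rational(12441, 11554), Add(Mul(-4, 14), Mul(0, 5))) = Add(Rational(12441, 11554), Add(-56, 0)) = Add(Rational(12441, 11554), -56) = Rational(-634583, 11554)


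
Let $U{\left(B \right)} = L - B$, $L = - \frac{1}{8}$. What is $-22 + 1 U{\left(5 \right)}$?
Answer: $- \frac{217}{8} \approx -27.125$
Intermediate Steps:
$L = - \frac{1}{8}$ ($L = \left(-1\right) \frac{1}{8} = - \frac{1}{8} \approx -0.125$)
$U{\left(B \right)} = - \frac{1}{8} - B$
$-22 + 1 U{\left(5 \right)} = -22 + 1 \left(- \frac{1}{8} - 5\right) = -22 + 1 \left(- \frac{41}{8}\right) = -22 - \frac{41}{8} = - \frac{217}{8}$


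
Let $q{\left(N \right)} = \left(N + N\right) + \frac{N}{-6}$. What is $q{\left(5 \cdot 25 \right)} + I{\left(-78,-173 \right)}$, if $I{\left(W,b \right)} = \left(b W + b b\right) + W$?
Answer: $\frac{261445}{6} \approx 43574.0$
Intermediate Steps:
$I{\left(W,b \right)} = W + b^{2} + W b$ ($I{\left(W,b \right)} = \left(W b + b^{2}\right) + W = \left(b^{2} + W b\right) + W = W + b^{2} + W b$)
$q{\left(N \right)} = \frac{11 N}{6}$ ($q{\left(N \right)} = 2 N + N \left(- \frac{1}{6}\right) = 2 N - \frac{N}{6} = \frac{11 N}{6}$)
$q{\left(5 \cdot 25 \right)} + I{\left(-78,-173 \right)} = \frac{11 \cdot 5 \cdot 25}{6} - \left(-13416 - 29929\right) = \frac{11}{6} \cdot 125 + \left(-78 + 29929 + 13494\right) = \frac{1375}{6} + 43345 = \frac{261445}{6}$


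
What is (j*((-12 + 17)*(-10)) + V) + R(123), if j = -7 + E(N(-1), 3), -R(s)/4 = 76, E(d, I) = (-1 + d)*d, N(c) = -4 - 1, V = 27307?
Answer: 25853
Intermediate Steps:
N(c) = -5
E(d, I) = d*(-1 + d)
R(s) = -304 (R(s) = -4*76 = -304)
j = 23 (j = -7 - 5*(-1 - 5) = -7 - 5*(-6) = -7 + 30 = 23)
(j*((-12 + 17)*(-10)) + V) + R(123) = (23*((-12 + 17)*(-10)) + 27307) - 304 = (23*(5*(-10)) + 27307) - 304 = (23*(-50) + 27307) - 304 = (-1150 + 27307) - 304 = 26157 - 304 = 25853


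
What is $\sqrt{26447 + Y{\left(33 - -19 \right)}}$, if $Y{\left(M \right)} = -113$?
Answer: $3 \sqrt{2926} \approx 162.28$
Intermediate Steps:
$\sqrt{26447 + Y{\left(33 - -19 \right)}} = \sqrt{26447 - 113} = \sqrt{26334} = 3 \sqrt{2926}$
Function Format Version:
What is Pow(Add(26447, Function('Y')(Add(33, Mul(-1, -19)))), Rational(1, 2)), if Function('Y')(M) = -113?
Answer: Mul(3, Pow(2926, Rational(1, 2))) ≈ 162.28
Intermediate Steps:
Pow(Add(26447, Function('Y')(Add(33, Mul(-1, -19)))), Rational(1, 2)) = Pow(Add(26447, -113), Rational(1, 2)) = Pow(26334, Rational(1, 2)) = Mul(3, Pow(2926, Rational(1, 2)))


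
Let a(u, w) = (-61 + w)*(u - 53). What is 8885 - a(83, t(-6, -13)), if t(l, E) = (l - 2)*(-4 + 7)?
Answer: 11435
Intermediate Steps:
t(l, E) = -6 + 3*l (t(l, E) = (-2 + l)*3 = -6 + 3*l)
a(u, w) = (-61 + w)*(-53 + u)
8885 - a(83, t(-6, -13)) = 8885 - (3233 - 61*83 - 53*(-6 + 3*(-6)) + 83*(-6 + 3*(-6))) = 8885 - (3233 - 5063 - 53*(-6 - 18) + 83*(-6 - 18)) = 8885 - (3233 - 5063 - 53*(-24) + 83*(-24)) = 8885 - (3233 - 5063 + 1272 - 1992) = 8885 - 1*(-2550) = 8885 + 2550 = 11435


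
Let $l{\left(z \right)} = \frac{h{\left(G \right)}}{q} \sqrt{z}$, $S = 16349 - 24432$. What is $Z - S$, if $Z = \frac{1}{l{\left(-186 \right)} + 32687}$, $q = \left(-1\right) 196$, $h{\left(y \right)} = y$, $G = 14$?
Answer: $\frac{846347630358891}{104707117055} + \frac{7 i \sqrt{186}}{104707117055} \approx 8083.0 + 9.1176 \cdot 10^{-10} i$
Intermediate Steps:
$S = -8083$
$q = -196$
$l{\left(z \right)} = - \frac{\sqrt{z}}{14}$ ($l{\left(z \right)} = \frac{14}{-196} \sqrt{z} = 14 \left(- \frac{1}{196}\right) \sqrt{z} = - \frac{\sqrt{z}}{14}$)
$Z = \frac{1}{32687 - \frac{i \sqrt{186}}{14}}$ ($Z = \frac{1}{- \frac{\sqrt{-186}}{14} + 32687} = \frac{1}{- \frac{i \sqrt{186}}{14} + 32687} = \frac{1}{32687 - \frac{i \sqrt{186}}{14}} \approx 3.0593 \cdot 10^{-5} + 9.0 \cdot 10^{-10} i$)
$Z - S = \left(\frac{3203326}{104707117055} + \frac{7 i \sqrt{186}}{104707117055}\right) - -8083 = \left(\frac{3203326}{104707117055} + \frac{7 i \sqrt{186}}{104707117055}\right) + 8083 = \frac{846347630358891}{104707117055} + \frac{7 i \sqrt{186}}{104707117055}$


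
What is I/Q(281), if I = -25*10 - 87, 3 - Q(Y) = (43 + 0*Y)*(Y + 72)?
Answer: 337/15176 ≈ 0.022206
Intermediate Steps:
Q(Y) = -3093 - 43*Y (Q(Y) = 3 - (43 + 0*Y)*(Y + 72) = 3 - (43 + 0)*(72 + Y) = 3 - 43*(72 + Y) = 3 - (3096 + 43*Y) = 3 + (-3096 - 43*Y) = -3093 - 43*Y)
I = -337 (I = -250 - 87 = -337)
I/Q(281) = -337/(-3093 - 43*281) = -337/(-3093 - 12083) = -337/(-15176) = -337*(-1/15176) = 337/15176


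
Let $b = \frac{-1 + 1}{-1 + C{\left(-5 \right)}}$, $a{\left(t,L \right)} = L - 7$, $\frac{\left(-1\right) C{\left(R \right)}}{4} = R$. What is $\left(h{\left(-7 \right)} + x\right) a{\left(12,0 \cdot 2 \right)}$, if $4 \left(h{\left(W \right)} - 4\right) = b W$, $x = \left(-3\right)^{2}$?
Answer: $-91$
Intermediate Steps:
$C{\left(R \right)} = - 4 R$
$a{\left(t,L \right)} = -7 + L$ ($a{\left(t,L \right)} = L - 7 = -7 + L$)
$b = 0$ ($b = \frac{-1 + 1}{-1 - -20} = \frac{0}{-1 + 20} = \frac{0}{19} = 0 \cdot \frac{1}{19} = 0$)
$x = 9$
$h{\left(W \right)} = 4$ ($h{\left(W \right)} = 4 + \frac{0 W}{4} = 4 + \frac{1}{4} \cdot 0 = 4 + 0 = 4$)
$\left(h{\left(-7 \right)} + x\right) a{\left(12,0 \cdot 2 \right)} = \left(4 + 9\right) \left(-7 + 0 \cdot 2\right) = 13 \left(-7 + 0\right) = 13 \left(-7\right) = -91$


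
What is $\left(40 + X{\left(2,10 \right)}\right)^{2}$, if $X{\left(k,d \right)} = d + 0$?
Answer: $2500$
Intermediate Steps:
$X{\left(k,d \right)} = d$
$\left(40 + X{\left(2,10 \right)}\right)^{2} = \left(40 + 10\right)^{2} = 50^{2} = 2500$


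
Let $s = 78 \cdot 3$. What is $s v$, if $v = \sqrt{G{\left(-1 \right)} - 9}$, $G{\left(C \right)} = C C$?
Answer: $468 i \sqrt{2} \approx 661.85 i$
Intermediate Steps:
$G{\left(C \right)} = C^{2}$
$v = 2 i \sqrt{2}$ ($v = \sqrt{\left(-1\right)^{2} - 9} = \sqrt{1 - 9} = \sqrt{-8} = 2 i \sqrt{2} \approx 2.8284 i$)
$s = 234$
$s v = 234 \cdot 2 i \sqrt{2} = 468 i \sqrt{2}$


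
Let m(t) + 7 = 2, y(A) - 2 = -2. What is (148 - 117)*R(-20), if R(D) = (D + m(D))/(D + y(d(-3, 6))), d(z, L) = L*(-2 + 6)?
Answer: 155/4 ≈ 38.750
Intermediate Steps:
d(z, L) = 4*L (d(z, L) = L*4 = 4*L)
y(A) = 0 (y(A) = 2 - 2 = 0)
m(t) = -5 (m(t) = -7 + 2 = -5)
R(D) = (-5 + D)/D (R(D) = (D - 5)/(D + 0) = (-5 + D)/D)
(148 - 117)*R(-20) = (148 - 117)*((-5 - 20)/(-20)) = 31*(-1/20*(-25)) = 31*(5/4) = 155/4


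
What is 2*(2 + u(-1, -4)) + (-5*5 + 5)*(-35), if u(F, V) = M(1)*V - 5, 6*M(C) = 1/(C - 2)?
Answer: 2086/3 ≈ 695.33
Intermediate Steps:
M(C) = 1/(6*(-2 + C)) (M(C) = 1/(6*(C - 2)) = 1/(6*(-2 + C)))
u(F, V) = -5 - V/6 (u(F, V) = (1/(6*(-2 + 1)))*V - 5 = ((1/6)/(-1))*V - 5 = ((1/6)*(-1))*V - 5 = -V/6 - 5 = -5 - V/6)
2*(2 + u(-1, -4)) + (-5*5 + 5)*(-35) = 2*(2 + (-5 - 1/6*(-4))) + (-5*5 + 5)*(-35) = 2*(2 + (-5 + 2/3)) + (-25 + 5)*(-35) = 2*(2 - 13/3) - 20*(-35) = 2*(-7/3) + 700 = -14/3 + 700 = 2086/3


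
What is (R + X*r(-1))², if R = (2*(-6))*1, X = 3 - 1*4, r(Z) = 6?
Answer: 324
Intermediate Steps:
X = -1 (X = 3 - 4 = -1)
R = -12 (R = -12*1 = -12)
(R + X*r(-1))² = (-12 - 1*6)² = (-12 - 6)² = (-18)² = 324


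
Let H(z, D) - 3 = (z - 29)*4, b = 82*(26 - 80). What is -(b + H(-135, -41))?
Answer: 5081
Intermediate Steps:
b = -4428 (b = 82*(-54) = -4428)
H(z, D) = -113 + 4*z (H(z, D) = 3 + (z - 29)*4 = 3 + (-29 + z)*4 = 3 + (-116 + 4*z) = -113 + 4*z)
-(b + H(-135, -41)) = -(-4428 + (-113 + 4*(-135))) = -(-4428 + (-113 - 540)) = -(-4428 - 653) = -1*(-5081) = 5081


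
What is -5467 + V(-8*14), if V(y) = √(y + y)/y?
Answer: -5467 - I*√14/28 ≈ -5467.0 - 0.13363*I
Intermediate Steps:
V(y) = √2/√y (V(y) = √(2*y)/y = (√2*√y)/y = √2/√y)
-5467 + V(-8*14) = -5467 + √2/√(-8*14) = -5467 + √2/√(-112) = -5467 + √2*(-I*√7/28) = -5467 - I*√14/28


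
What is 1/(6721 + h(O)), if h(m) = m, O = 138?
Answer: 1/6859 ≈ 0.00014579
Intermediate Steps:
1/(6721 + h(O)) = 1/(6721 + 138) = 1/6859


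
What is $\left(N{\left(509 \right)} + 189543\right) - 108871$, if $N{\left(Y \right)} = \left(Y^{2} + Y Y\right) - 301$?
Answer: $598533$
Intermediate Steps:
$N{\left(Y \right)} = -301 + 2 Y^{2}$ ($N{\left(Y \right)} = \left(Y^{2} + Y^{2}\right) - 301 = 2 Y^{2} - 301 = -301 + 2 Y^{2}$)
$\left(N{\left(509 \right)} + 189543\right) - 108871 = \left(\left(-301 + 2 \cdot 509^{2}\right) + 189543\right) - 108871 = \left(\left(-301 + 2 \cdot 259081\right) + 189543\right) - 108871 = \left(\left(-301 + 518162\right) + 189543\right) - 108871 = \left(517861 + 189543\right) - 108871 = 707404 - 108871 = 598533$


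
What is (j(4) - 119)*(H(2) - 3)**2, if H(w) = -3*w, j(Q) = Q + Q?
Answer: -8991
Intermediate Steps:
j(Q) = 2*Q
(j(4) - 119)*(H(2) - 3)**2 = (2*4 - 119)*(-3*2 - 3)**2 = (8 - 119)*(-6 - 3)**2 = -111*(-9)**2 = -111*81 = -8991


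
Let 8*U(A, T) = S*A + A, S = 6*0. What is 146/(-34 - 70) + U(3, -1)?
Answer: -107/104 ≈ -1.0288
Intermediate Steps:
S = 0
U(A, T) = A/8 (U(A, T) = (0*A + A)/8 = (0 + A)/8 = A/8)
146/(-34 - 70) + U(3, -1) = 146/(-34 - 70) + (⅛)*3 = 146/(-104) + 3/8 = 146*(-1/104) + 3/8 = -73/52 + 3/8 = -107/104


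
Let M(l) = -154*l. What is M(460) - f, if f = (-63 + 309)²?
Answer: -131356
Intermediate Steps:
f = 60516 (f = 246² = 60516)
M(460) - f = -154*460 - 1*60516 = -70840 - 60516 = -131356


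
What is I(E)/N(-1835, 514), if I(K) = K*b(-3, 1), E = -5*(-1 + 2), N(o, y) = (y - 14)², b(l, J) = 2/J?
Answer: -1/25000 ≈ -4.0000e-5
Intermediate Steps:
N(o, y) = (-14 + y)²
E = -5 (E = -5*1 = -5)
I(K) = 2*K (I(K) = K*(2/1) = K*(2*1) = K*2 = 2*K)
I(E)/N(-1835, 514) = (2*(-5))/((-14 + 514)²) = -10/(500²) = -10/250000 = -10*1/250000 = -1/25000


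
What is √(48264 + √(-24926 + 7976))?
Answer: √(48264 + 5*I*√678) ≈ 219.69 + 0.2963*I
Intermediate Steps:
√(48264 + √(-24926 + 7976)) = √(48264 + √(-16950)) = √(48264 + 5*I*√678)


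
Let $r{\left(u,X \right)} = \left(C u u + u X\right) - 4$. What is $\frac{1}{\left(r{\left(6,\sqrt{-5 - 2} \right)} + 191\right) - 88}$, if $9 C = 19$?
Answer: $\frac{25}{4411} - \frac{6 i \sqrt{7}}{30877} \approx 0.0056676 - 0.00051412 i$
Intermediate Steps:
$C = \frac{19}{9}$ ($C = \frac{1}{9} \cdot 19 = \frac{19}{9} \approx 2.1111$)
$r{\left(u,X \right)} = -4 + \frac{19 u^{2}}{9} + X u$ ($r{\left(u,X \right)} = \left(\frac{19 u}{9} u + u X\right) - 4 = \left(\frac{19 u^{2}}{9} + X u\right) - 4 = -4 + \frac{19 u^{2}}{9} + X u$)
$\frac{1}{\left(r{\left(6,\sqrt{-5 - 2} \right)} + 191\right) - 88} = \frac{1}{\left(\left(-4 + \frac{19 \cdot 6^{2}}{9} + \sqrt{-5 - 2} \cdot 6\right) + 191\right) - 88} = \frac{1}{\left(\left(-4 + \frac{19}{9} \cdot 36 + \sqrt{-7} \cdot 6\right) + 191\right) - 88} = \frac{1}{\left(\left(-4 + 76 + i \sqrt{7} \cdot 6\right) + 191\right) - 88} = \frac{1}{\left(\left(-4 + 76 + 6 i \sqrt{7}\right) + 191\right) - 88} = \frac{1}{\left(\left(72 + 6 i \sqrt{7}\right) + 191\right) - 88} = \frac{1}{\left(263 + 6 i \sqrt{7}\right) - 88} = \frac{1}{175 + 6 i \sqrt{7}}$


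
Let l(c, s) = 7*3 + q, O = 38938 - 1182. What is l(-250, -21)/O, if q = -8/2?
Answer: 17/37756 ≈ 0.00045026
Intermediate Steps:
q = -4 (q = -8*½ = -4)
O = 37756
l(c, s) = 17 (l(c, s) = 7*3 - 4 = 21 - 4 = 17)
l(-250, -21)/O = 17/37756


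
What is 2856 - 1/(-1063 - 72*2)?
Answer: 3447193/1207 ≈ 2856.0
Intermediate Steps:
2856 - 1/(-1063 - 72*2) = 2856 - 1/(-1063 - 1*144) = 2856 - 1/(-1063 - 144) = 2856 - 1/(-1207) = 2856 - 1*(-1/1207) = 2856 + 1/1207 = 3447193/1207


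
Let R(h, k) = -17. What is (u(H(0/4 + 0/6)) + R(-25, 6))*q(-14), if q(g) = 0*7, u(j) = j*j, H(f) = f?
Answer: 0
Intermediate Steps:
u(j) = j²
q(g) = 0
(u(H(0/4 + 0/6)) + R(-25, 6))*q(-14) = ((0/4 + 0/6)² - 17)*0 = ((0*(¼) + 0*(⅙))² - 17)*0 = ((0 + 0)² - 17)*0 = (0² - 17)*0 = (0 - 17)*0 = -17*0 = 0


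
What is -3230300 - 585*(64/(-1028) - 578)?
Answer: -743278330/257 ≈ -2.8921e+6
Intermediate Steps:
-3230300 - 585*(64/(-1028) - 578) = -3230300 - 585*(64*(-1/1028) - 578) = -3230300 - 585*(-16/257 - 578) = -3230300 - 585*(-148562/257) = -3230300 + 86908770/257 = -743278330/257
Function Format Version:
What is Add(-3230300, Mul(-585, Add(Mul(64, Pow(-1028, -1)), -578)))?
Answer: Rational(-743278330, 257) ≈ -2.8921e+6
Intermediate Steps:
Add(-3230300, Mul(-585, Add(Mul(64, Pow(-1028, -1)), -578))) = Add(-3230300, Mul(-585, Add(Mul(64, Rational(-1, 1028)), -578))) = Add(-3230300, Mul(-585, Add(Rational(-16, 257), -578))) = Add(-3230300, Mul(-585, Rational(-148562, 257))) = Add(-3230300, Rational(86908770, 257)) = Rational(-743278330, 257)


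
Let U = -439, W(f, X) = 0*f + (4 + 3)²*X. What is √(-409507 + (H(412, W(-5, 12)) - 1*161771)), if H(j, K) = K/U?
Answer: I*√110097525570/439 ≈ 755.83*I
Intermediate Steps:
W(f, X) = 49*X (W(f, X) = 0 + 7²*X = 0 + 49*X = 49*X)
H(j, K) = -K/439 (H(j, K) = K/(-439) = K*(-1/439) = -K/439)
√(-409507 + (H(412, W(-5, 12)) - 1*161771)) = √(-409507 + (-49*12/439 - 1*161771)) = √(-409507 + (-1/439*588 - 161771)) = √(-409507 + (-588/439 - 161771)) = √(-409507 - 71018057/439) = √(-250791630/439) = I*√110097525570/439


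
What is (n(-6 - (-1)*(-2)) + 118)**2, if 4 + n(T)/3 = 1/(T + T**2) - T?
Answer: 53042089/3136 ≈ 16914.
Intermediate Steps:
n(T) = -12 - 3*T + 3/(T + T**2) (n(T) = -12 + 3*(1/(T + T**2) - T) = -12 + (-3*T + 3/(T + T**2)) = -12 - 3*T + 3/(T + T**2))
(n(-6 - (-1)*(-2)) + 118)**2 = (3*(1 - (-6 - (-1)*(-2))**3 - 5*(-6 - (-1)*(-2))**2 - 4*(-6 - (-1)*(-2)))/((-6 - (-1)*(-2))*(1 + (-6 - (-1)*(-2)))) + 118)**2 = (3*(1 - (-6 - 1*2)**3 - 5*(-6 - 1*2)**2 - 4*(-6 - 1*2))/((-6 - 1*2)*(1 + (-6 - 1*2))) + 118)**2 = (3*(1 - (-6 - 2)**3 - 5*(-6 - 2)**2 - 4*(-6 - 2))/((-6 - 2)*(1 + (-6 - 2))) + 118)**2 = (3*(1 - 1*(-8)**3 - 5*(-8)**2 - 4*(-8))/(-8*(1 - 8)) + 118)**2 = (3*(-1/8)*(1 - 1*(-512) - 5*64 + 32)/(-7) + 118)**2 = (3*(-1/8)*(-1/7)*(1 + 512 - 320 + 32) + 118)**2 = (3*(-1/8)*(-1/7)*225 + 118)**2 = (675/56 + 118)**2 = (7283/56)**2 = 53042089/3136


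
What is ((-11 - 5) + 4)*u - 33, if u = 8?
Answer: -129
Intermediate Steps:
((-11 - 5) + 4)*u - 33 = ((-11 - 5) + 4)*8 - 33 = (-16 + 4)*8 - 33 = -12*8 - 33 = -96 - 33 = -129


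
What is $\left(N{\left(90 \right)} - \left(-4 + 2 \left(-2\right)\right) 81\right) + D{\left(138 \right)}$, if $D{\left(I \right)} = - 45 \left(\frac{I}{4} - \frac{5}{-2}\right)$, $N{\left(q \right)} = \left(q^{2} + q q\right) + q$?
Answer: $15273$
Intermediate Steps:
$N{\left(q \right)} = q + 2 q^{2}$ ($N{\left(q \right)} = \left(q^{2} + q^{2}\right) + q = 2 q^{2} + q = q + 2 q^{2}$)
$D{\left(I \right)} = - \frac{225}{2} - \frac{45 I}{4}$ ($D{\left(I \right)} = - 45 \left(I \frac{1}{4} - - \frac{5}{2}\right) = - 45 \left(\frac{I}{4} + \frac{5}{2}\right) = - 45 \left(\frac{5}{2} + \frac{I}{4}\right) = - \frac{225}{2} - \frac{45 I}{4}$)
$\left(N{\left(90 \right)} - \left(-4 + 2 \left(-2\right)\right) 81\right) + D{\left(138 \right)} = \left(90 \left(1 + 2 \cdot 90\right) - \left(-4 + 2 \left(-2\right)\right) 81\right) - 1665 = \left(90 \left(1 + 180\right) - \left(-4 - 4\right) 81\right) - 1665 = \left(90 \cdot 181 - \left(-8\right) 81\right) - 1665 = \left(16290 - -648\right) - 1665 = \left(16290 + 648\right) - 1665 = 16938 - 1665 = 15273$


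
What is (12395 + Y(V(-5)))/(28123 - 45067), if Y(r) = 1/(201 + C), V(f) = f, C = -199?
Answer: -24791/33888 ≈ -0.73156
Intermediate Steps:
Y(r) = 1/2 (Y(r) = 1/(201 - 199) = 1/2)
(12395 + Y(V(-5)))/(28123 - 45067) = (12395 + 1/2)/(28123 - 45067) = (24791/2)/(-16944) = (24791/2)*(-1/16944) = -24791/33888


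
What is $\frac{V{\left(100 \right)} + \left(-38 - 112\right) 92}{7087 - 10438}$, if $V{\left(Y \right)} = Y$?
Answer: $\frac{13700}{3351} \approx 4.0883$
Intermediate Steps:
$\frac{V{\left(100 \right)} + \left(-38 - 112\right) 92}{7087 - 10438} = \frac{100 + \left(-38 - 112\right) 92}{7087 - 10438} = \frac{100 - 13800}{-3351} = \left(100 - 13800\right) \left(- \frac{1}{3351}\right) = \left(-13700\right) \left(- \frac{1}{3351}\right) = \frac{13700}{3351}$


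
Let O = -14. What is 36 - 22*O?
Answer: 344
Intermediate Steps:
36 - 22*O = 36 - 22*(-14) = 36 + 308 = 344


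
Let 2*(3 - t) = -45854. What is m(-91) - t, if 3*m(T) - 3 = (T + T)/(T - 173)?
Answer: -9079793/396 ≈ -22929.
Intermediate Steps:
m(T) = 1 + 2*T/(3*(-173 + T)) (m(T) = 1 + ((T + T)/(T - 173))/3 = 1 + ((2*T)/(-173 + T))/3 = 1 + (2*T/(-173 + T))/3 = 1 + 2*T/(3*(-173 + T)))
t = 22930 (t = 3 - ½*(-45854) = 3 + 22927 = 22930)
m(-91) - t = (-519 + 5*(-91))/(3*(-173 - 91)) - 1*22930 = (⅓)*(-519 - 455)/(-264) - 22930 = (⅓)*(-1/264)*(-974) - 22930 = 487/396 - 22930 = -9079793/396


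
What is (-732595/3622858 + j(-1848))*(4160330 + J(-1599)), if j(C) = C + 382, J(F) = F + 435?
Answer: -11046417201549609/1811429 ≈ -6.0982e+9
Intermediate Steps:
J(F) = 435 + F
j(C) = 382 + C
(-732595/3622858 + j(-1848))*(4160330 + J(-1599)) = (-732595/3622858 + (382 - 1848))*(4160330 + (435 - 1599)) = (-732595*1/3622858 - 1466)*(4160330 - 1164) = (-732595/3622858 - 1466)*4159166 = -5311842423/3622858*4159166 = -11046417201549609/1811429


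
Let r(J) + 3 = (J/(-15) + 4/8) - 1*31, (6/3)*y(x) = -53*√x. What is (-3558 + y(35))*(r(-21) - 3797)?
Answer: 68119689/5 + 2029423*√35/20 ≈ 1.4224e+7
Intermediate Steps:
y(x) = -53*√x/2 (y(x) = (-53*√x)/2 = -53*√x/2)
r(J) = -67/2 - J/15 (r(J) = -3 + ((J/(-15) + 4/8) - 1*31) = -3 + ((J*(-1/15) + 4*(⅛)) - 31) = -3 + ((-J/15 + ½) - 31) = -3 + ((½ - J/15) - 31) = -3 + (-61/2 - J/15) = -67/2 - J/15)
(-3558 + y(35))*(r(-21) - 3797) = (-3558 - 53*√35/2)*((-67/2 - 1/15*(-21)) - 3797) = (-3558 - 53*√35/2)*((-67/2 + 7/5) - 3797) = (-3558 - 53*√35/2)*(-321/10 - 3797) = (-3558 - 53*√35/2)*(-38291/10) = 68119689/5 + 2029423*√35/20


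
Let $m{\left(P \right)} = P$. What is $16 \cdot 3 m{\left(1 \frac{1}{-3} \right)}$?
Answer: $-16$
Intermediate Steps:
$16 \cdot 3 m{\left(1 \frac{1}{-3} \right)} = 16 \cdot 3 \cdot 1 \frac{1}{-3} = 48 \cdot 1 \left(- \frac{1}{3}\right) = 48 \left(- \frac{1}{3}\right) = -16$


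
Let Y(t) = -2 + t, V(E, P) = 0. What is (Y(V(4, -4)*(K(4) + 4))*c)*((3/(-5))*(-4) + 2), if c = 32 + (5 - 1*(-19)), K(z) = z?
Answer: -2464/5 ≈ -492.80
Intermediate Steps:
c = 56 (c = 32 + (5 + 19) = 32 + 24 = 56)
(Y(V(4, -4)*(K(4) + 4))*c)*((3/(-5))*(-4) + 2) = ((-2 + 0*(4 + 4))*56)*((3/(-5))*(-4) + 2) = ((-2 + 0*8)*56)*((3*(-1/5))*(-4) + 2) = ((-2 + 0)*56)*(-3/5*(-4) + 2) = (-2*56)*(12/5 + 2) = -112*22/5 = -2464/5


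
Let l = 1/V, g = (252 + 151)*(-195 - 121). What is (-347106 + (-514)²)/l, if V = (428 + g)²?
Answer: -1335571189424000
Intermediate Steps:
g = -127348 (g = 403*(-316) = -127348)
V = 16108686400 (V = (428 - 127348)² = (-126920)² = 16108686400)
l = 1/16108686400 ≈ 6.2078e-11
(-347106 + (-514)²)/l = (-347106 + (-514)²)/(1/16108686400) = (-347106 + 264196)*16108686400 = -82910*16108686400 = -1335571189424000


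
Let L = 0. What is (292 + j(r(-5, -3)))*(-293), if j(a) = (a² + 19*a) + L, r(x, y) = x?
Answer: -65046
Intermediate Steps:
j(a) = a² + 19*a (j(a) = (a² + 19*a) + 0 = a² + 19*a)
(292 + j(r(-5, -3)))*(-293) = (292 - 5*(19 - 5))*(-293) = (292 - 5*14)*(-293) = (292 - 70)*(-293) = 222*(-293) = -65046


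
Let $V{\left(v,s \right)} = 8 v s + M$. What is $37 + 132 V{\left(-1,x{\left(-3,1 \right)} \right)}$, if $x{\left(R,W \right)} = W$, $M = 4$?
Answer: $-491$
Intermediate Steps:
$V{\left(v,s \right)} = 4 + 8 s v$ ($V{\left(v,s \right)} = 8 v s + 4 = 8 s v + 4 = 4 + 8 s v$)
$37 + 132 V{\left(-1,x{\left(-3,1 \right)} \right)} = 37 + 132 \left(4 + 8 \cdot 1 \left(-1\right)\right) = 37 + 132 \left(4 - 8\right) = 37 + 132 \left(-4\right) = 37 - 528 = -491$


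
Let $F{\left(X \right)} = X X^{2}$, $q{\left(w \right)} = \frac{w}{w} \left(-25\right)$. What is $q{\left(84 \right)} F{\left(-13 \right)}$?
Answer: $54925$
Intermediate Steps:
$q{\left(w \right)} = -25$ ($q{\left(w \right)} = 1 \left(-25\right) = -25$)
$F{\left(X \right)} = X^{3}$
$q{\left(84 \right)} F{\left(-13 \right)} = - 25 \left(-13\right)^{3} = \left(-25\right) \left(-2197\right) = 54925$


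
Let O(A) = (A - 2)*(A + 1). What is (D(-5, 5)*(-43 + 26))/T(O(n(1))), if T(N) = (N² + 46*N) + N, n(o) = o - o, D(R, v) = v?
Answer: 17/18 ≈ 0.94444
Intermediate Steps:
n(o) = 0
O(A) = (1 + A)*(-2 + A) (O(A) = (-2 + A)*(1 + A) = (1 + A)*(-2 + A))
T(N) = N² + 47*N
(D(-5, 5)*(-43 + 26))/T(O(n(1))) = (5*(-43 + 26))/(((-2 + 0² - 1*0)*(47 + (-2 + 0² - 1*0)))) = (5*(-17))/(((-2 + 0 + 0)*(47 + (-2 + 0 + 0)))) = -85*(-1/(2*(47 - 2))) = -85/((-2*45)) = -85/(-90) = -85*(-1/90) = 17/18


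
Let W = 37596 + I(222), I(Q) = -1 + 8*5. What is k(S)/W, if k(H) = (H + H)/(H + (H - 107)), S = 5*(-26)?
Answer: 4/212493 ≈ 1.8824e-5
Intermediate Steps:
I(Q) = 39 (I(Q) = -1 + 40 = 39)
S = -130
k(H) = 2*H/(-107 + 2*H) (k(H) = (2*H)/(H + (-107 + H)) = (2*H)/(-107 + 2*H) = 2*H/(-107 + 2*H))
W = 37635 (W = 37596 + 39 = 37635)
k(S)/W = (2*(-130)/(-107 + 2*(-130)))/37635 = (2*(-130)/(-107 - 260))*(1/37635) = (2*(-130)/(-367))*(1/37635) = (2*(-130)*(-1/367))*(1/37635) = (260/367)*(1/37635) = 4/212493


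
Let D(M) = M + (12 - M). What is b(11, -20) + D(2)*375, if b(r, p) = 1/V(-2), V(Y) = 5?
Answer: 22501/5 ≈ 4500.2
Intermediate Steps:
b(r, p) = 1/5
D(M) = 12
b(11, -20) + D(2)*375 = 1/5 + 12*375 = 1/5 + 4500 = 22501/5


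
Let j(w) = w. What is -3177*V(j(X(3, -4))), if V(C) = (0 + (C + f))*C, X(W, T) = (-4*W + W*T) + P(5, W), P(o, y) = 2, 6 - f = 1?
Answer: -1188198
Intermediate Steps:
f = 5 (f = 6 - 1*1 = 6 - 1 = 5)
X(W, T) = 2 - 4*W + T*W (X(W, T) = (-4*W + W*T) + 2 = (-4*W + T*W) + 2 = 2 - 4*W + T*W)
V(C) = C*(5 + C) (V(C) = (0 + (C + 5))*C = (0 + (5 + C))*C = (5 + C)*C = C*(5 + C))
-3177*V(j(X(3, -4))) = -3177*(2 - 4*3 - 4*3)*(5 + (2 - 4*3 - 4*3)) = -3177*(2 - 12 - 12)*(5 + (2 - 12 - 12)) = -(-69894)*(5 - 22) = -(-69894)*(-17) = -3177*374 = -1188198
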